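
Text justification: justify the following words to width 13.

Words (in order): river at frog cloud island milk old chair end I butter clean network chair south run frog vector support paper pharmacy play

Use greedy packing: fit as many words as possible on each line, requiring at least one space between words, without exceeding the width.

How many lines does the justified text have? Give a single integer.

Answer: 10

Derivation:
Line 1: ['river', 'at', 'frog'] (min_width=13, slack=0)
Line 2: ['cloud', 'island'] (min_width=12, slack=1)
Line 3: ['milk', 'old'] (min_width=8, slack=5)
Line 4: ['chair', 'end', 'I'] (min_width=11, slack=2)
Line 5: ['butter', 'clean'] (min_width=12, slack=1)
Line 6: ['network', 'chair'] (min_width=13, slack=0)
Line 7: ['south', 'run'] (min_width=9, slack=4)
Line 8: ['frog', 'vector'] (min_width=11, slack=2)
Line 9: ['support', 'paper'] (min_width=13, slack=0)
Line 10: ['pharmacy', 'play'] (min_width=13, slack=0)
Total lines: 10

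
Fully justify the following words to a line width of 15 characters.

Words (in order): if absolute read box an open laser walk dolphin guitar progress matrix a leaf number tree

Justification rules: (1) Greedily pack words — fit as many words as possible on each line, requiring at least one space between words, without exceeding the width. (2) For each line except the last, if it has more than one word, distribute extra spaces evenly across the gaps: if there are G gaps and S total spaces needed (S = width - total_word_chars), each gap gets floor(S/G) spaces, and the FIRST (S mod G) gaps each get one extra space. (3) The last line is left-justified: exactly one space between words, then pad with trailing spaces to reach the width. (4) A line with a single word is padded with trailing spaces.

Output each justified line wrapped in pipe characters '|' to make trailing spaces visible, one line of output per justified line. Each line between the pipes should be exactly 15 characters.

Line 1: ['if', 'absolute'] (min_width=11, slack=4)
Line 2: ['read', 'box', 'an'] (min_width=11, slack=4)
Line 3: ['open', 'laser', 'walk'] (min_width=15, slack=0)
Line 4: ['dolphin', 'guitar'] (min_width=14, slack=1)
Line 5: ['progress', 'matrix'] (min_width=15, slack=0)
Line 6: ['a', 'leaf', 'number'] (min_width=13, slack=2)
Line 7: ['tree'] (min_width=4, slack=11)

Answer: |if     absolute|
|read   box   an|
|open laser walk|
|dolphin  guitar|
|progress matrix|
|a  leaf  number|
|tree           |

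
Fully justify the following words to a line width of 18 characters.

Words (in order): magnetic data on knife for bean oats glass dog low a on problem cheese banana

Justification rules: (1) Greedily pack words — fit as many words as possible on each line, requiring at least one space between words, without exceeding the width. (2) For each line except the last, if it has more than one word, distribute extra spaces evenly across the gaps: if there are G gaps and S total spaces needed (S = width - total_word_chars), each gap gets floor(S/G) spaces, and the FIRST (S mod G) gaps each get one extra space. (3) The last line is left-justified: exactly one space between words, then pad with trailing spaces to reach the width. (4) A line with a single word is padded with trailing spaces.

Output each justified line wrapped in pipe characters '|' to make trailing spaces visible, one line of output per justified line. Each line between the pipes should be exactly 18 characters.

Answer: |magnetic  data  on|
|knife   for   bean|
|oats glass dog low|
|a    on    problem|
|cheese banana     |

Derivation:
Line 1: ['magnetic', 'data', 'on'] (min_width=16, slack=2)
Line 2: ['knife', 'for', 'bean'] (min_width=14, slack=4)
Line 3: ['oats', 'glass', 'dog', 'low'] (min_width=18, slack=0)
Line 4: ['a', 'on', 'problem'] (min_width=12, slack=6)
Line 5: ['cheese', 'banana'] (min_width=13, slack=5)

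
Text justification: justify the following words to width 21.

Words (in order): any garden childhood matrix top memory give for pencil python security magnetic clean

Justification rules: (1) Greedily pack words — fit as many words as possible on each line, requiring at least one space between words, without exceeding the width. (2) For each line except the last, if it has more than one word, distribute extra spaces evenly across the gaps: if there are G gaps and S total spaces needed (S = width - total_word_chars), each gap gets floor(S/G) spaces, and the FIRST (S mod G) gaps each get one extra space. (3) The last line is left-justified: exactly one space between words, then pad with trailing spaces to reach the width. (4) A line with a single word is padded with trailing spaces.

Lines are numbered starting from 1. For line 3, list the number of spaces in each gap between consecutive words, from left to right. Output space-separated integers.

Answer: 4 4

Derivation:
Line 1: ['any', 'garden', 'childhood'] (min_width=20, slack=1)
Line 2: ['matrix', 'top', 'memory'] (min_width=17, slack=4)
Line 3: ['give', 'for', 'pencil'] (min_width=15, slack=6)
Line 4: ['python', 'security'] (min_width=15, slack=6)
Line 5: ['magnetic', 'clean'] (min_width=14, slack=7)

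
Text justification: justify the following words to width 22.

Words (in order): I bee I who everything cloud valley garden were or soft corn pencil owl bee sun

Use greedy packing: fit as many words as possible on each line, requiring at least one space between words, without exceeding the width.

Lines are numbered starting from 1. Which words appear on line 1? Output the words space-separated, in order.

Line 1: ['I', 'bee', 'I', 'who', 'everything'] (min_width=22, slack=0)
Line 2: ['cloud', 'valley', 'garden'] (min_width=19, slack=3)
Line 3: ['were', 'or', 'soft', 'corn'] (min_width=17, slack=5)
Line 4: ['pencil', 'owl', 'bee', 'sun'] (min_width=18, slack=4)

Answer: I bee I who everything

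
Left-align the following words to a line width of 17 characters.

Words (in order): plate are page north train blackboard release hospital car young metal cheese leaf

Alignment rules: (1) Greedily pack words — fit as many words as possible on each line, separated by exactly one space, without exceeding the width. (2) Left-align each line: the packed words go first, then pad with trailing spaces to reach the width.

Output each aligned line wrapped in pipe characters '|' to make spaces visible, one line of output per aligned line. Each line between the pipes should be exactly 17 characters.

Answer: |plate are page   |
|north train      |
|blackboard       |
|release hospital |
|car young metal  |
|cheese leaf      |

Derivation:
Line 1: ['plate', 'are', 'page'] (min_width=14, slack=3)
Line 2: ['north', 'train'] (min_width=11, slack=6)
Line 3: ['blackboard'] (min_width=10, slack=7)
Line 4: ['release', 'hospital'] (min_width=16, slack=1)
Line 5: ['car', 'young', 'metal'] (min_width=15, slack=2)
Line 6: ['cheese', 'leaf'] (min_width=11, slack=6)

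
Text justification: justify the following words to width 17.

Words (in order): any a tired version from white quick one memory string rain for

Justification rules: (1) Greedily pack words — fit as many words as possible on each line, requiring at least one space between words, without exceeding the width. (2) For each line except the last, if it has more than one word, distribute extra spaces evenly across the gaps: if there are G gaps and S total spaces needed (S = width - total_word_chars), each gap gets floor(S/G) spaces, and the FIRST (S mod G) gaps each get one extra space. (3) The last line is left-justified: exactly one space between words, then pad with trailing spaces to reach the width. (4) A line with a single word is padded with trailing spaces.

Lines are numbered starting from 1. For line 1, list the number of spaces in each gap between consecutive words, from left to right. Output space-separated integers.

Answer: 4 4

Derivation:
Line 1: ['any', 'a', 'tired'] (min_width=11, slack=6)
Line 2: ['version', 'from'] (min_width=12, slack=5)
Line 3: ['white', 'quick', 'one'] (min_width=15, slack=2)
Line 4: ['memory', 'string'] (min_width=13, slack=4)
Line 5: ['rain', 'for'] (min_width=8, slack=9)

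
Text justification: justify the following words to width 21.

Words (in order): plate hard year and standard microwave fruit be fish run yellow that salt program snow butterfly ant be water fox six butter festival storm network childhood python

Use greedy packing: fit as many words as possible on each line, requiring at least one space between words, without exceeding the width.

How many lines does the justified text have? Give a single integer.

Line 1: ['plate', 'hard', 'year', 'and'] (min_width=19, slack=2)
Line 2: ['standard', 'microwave'] (min_width=18, slack=3)
Line 3: ['fruit', 'be', 'fish', 'run'] (min_width=17, slack=4)
Line 4: ['yellow', 'that', 'salt'] (min_width=16, slack=5)
Line 5: ['program', 'snow'] (min_width=12, slack=9)
Line 6: ['butterfly', 'ant', 'be'] (min_width=16, slack=5)
Line 7: ['water', 'fox', 'six', 'butter'] (min_width=20, slack=1)
Line 8: ['festival', 'storm'] (min_width=14, slack=7)
Line 9: ['network', 'childhood'] (min_width=17, slack=4)
Line 10: ['python'] (min_width=6, slack=15)
Total lines: 10

Answer: 10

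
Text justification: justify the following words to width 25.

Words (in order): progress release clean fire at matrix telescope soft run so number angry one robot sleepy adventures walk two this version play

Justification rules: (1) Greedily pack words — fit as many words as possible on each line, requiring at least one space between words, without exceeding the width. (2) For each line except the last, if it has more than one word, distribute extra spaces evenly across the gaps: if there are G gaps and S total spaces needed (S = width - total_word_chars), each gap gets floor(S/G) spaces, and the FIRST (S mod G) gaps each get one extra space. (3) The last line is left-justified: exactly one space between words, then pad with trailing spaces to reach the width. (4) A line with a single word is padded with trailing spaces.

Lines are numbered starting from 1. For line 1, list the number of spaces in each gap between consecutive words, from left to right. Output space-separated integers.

Line 1: ['progress', 'release', 'clean'] (min_width=22, slack=3)
Line 2: ['fire', 'at', 'matrix', 'telescope'] (min_width=24, slack=1)
Line 3: ['soft', 'run', 'so', 'number', 'angry'] (min_width=24, slack=1)
Line 4: ['one', 'robot', 'sleepy'] (min_width=16, slack=9)
Line 5: ['adventures', 'walk', 'two', 'this'] (min_width=24, slack=1)
Line 6: ['version', 'play'] (min_width=12, slack=13)

Answer: 3 2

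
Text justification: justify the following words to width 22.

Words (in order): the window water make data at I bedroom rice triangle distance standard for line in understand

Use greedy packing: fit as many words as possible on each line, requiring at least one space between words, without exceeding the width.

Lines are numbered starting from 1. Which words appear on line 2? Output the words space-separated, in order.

Line 1: ['the', 'window', 'water', 'make'] (min_width=21, slack=1)
Line 2: ['data', 'at', 'I', 'bedroom', 'rice'] (min_width=22, slack=0)
Line 3: ['triangle', 'distance'] (min_width=17, slack=5)
Line 4: ['standard', 'for', 'line', 'in'] (min_width=20, slack=2)
Line 5: ['understand'] (min_width=10, slack=12)

Answer: data at I bedroom rice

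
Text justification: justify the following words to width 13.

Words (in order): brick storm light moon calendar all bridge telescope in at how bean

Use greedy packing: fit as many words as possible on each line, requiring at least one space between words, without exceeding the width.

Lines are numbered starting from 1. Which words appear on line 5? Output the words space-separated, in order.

Line 1: ['brick', 'storm'] (min_width=11, slack=2)
Line 2: ['light', 'moon'] (min_width=10, slack=3)
Line 3: ['calendar', 'all'] (min_width=12, slack=1)
Line 4: ['bridge'] (min_width=6, slack=7)
Line 5: ['telescope', 'in'] (min_width=12, slack=1)
Line 6: ['at', 'how', 'bean'] (min_width=11, slack=2)

Answer: telescope in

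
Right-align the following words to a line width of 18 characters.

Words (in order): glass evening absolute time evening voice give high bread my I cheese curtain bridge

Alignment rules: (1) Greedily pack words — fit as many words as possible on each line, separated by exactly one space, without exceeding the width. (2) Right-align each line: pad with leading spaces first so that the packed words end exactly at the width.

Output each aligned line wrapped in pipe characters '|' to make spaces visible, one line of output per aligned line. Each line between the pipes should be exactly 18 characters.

Answer: |     glass evening|
|     absolute time|
|evening voice give|
|   high bread my I|
|    cheese curtain|
|            bridge|

Derivation:
Line 1: ['glass', 'evening'] (min_width=13, slack=5)
Line 2: ['absolute', 'time'] (min_width=13, slack=5)
Line 3: ['evening', 'voice', 'give'] (min_width=18, slack=0)
Line 4: ['high', 'bread', 'my', 'I'] (min_width=15, slack=3)
Line 5: ['cheese', 'curtain'] (min_width=14, slack=4)
Line 6: ['bridge'] (min_width=6, slack=12)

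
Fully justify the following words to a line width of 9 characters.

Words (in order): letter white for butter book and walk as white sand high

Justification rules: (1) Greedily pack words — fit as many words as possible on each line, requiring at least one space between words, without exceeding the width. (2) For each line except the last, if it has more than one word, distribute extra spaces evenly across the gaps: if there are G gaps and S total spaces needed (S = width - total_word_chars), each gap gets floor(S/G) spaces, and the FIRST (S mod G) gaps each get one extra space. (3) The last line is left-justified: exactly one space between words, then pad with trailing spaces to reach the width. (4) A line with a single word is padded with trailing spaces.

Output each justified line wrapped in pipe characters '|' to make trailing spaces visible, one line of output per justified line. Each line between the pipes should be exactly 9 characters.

Line 1: ['letter'] (min_width=6, slack=3)
Line 2: ['white', 'for'] (min_width=9, slack=0)
Line 3: ['butter'] (min_width=6, slack=3)
Line 4: ['book', 'and'] (min_width=8, slack=1)
Line 5: ['walk', 'as'] (min_width=7, slack=2)
Line 6: ['white'] (min_width=5, slack=4)
Line 7: ['sand', 'high'] (min_width=9, slack=0)

Answer: |letter   |
|white for|
|butter   |
|book  and|
|walk   as|
|white    |
|sand high|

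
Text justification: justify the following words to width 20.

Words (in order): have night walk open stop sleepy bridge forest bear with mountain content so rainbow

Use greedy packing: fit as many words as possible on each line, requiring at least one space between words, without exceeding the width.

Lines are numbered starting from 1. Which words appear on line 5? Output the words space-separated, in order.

Answer: rainbow

Derivation:
Line 1: ['have', 'night', 'walk', 'open'] (min_width=20, slack=0)
Line 2: ['stop', 'sleepy', 'bridge'] (min_width=18, slack=2)
Line 3: ['forest', 'bear', 'with'] (min_width=16, slack=4)
Line 4: ['mountain', 'content', 'so'] (min_width=19, slack=1)
Line 5: ['rainbow'] (min_width=7, slack=13)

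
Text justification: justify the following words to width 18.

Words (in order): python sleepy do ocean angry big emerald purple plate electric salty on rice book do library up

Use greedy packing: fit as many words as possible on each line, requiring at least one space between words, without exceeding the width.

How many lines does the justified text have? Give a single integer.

Line 1: ['python', 'sleepy', 'do'] (min_width=16, slack=2)
Line 2: ['ocean', 'angry', 'big'] (min_width=15, slack=3)
Line 3: ['emerald', 'purple'] (min_width=14, slack=4)
Line 4: ['plate', 'electric'] (min_width=14, slack=4)
Line 5: ['salty', 'on', 'rice', 'book'] (min_width=18, slack=0)
Line 6: ['do', 'library', 'up'] (min_width=13, slack=5)
Total lines: 6

Answer: 6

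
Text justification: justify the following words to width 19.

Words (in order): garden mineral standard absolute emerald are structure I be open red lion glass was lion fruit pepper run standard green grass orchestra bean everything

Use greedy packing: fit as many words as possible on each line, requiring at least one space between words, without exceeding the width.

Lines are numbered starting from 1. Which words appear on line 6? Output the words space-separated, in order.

Answer: lion fruit pepper

Derivation:
Line 1: ['garden', 'mineral'] (min_width=14, slack=5)
Line 2: ['standard', 'absolute'] (min_width=17, slack=2)
Line 3: ['emerald', 'are'] (min_width=11, slack=8)
Line 4: ['structure', 'I', 'be', 'open'] (min_width=19, slack=0)
Line 5: ['red', 'lion', 'glass', 'was'] (min_width=18, slack=1)
Line 6: ['lion', 'fruit', 'pepper'] (min_width=17, slack=2)
Line 7: ['run', 'standard', 'green'] (min_width=18, slack=1)
Line 8: ['grass', 'orchestra'] (min_width=15, slack=4)
Line 9: ['bean', 'everything'] (min_width=15, slack=4)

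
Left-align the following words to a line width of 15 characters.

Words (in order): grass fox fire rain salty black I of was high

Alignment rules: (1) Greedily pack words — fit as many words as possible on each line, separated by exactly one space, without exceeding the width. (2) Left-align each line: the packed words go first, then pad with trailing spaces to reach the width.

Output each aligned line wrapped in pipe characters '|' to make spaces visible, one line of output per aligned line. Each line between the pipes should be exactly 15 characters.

Answer: |grass fox fire |
|rain salty     |
|black I of was |
|high           |

Derivation:
Line 1: ['grass', 'fox', 'fire'] (min_width=14, slack=1)
Line 2: ['rain', 'salty'] (min_width=10, slack=5)
Line 3: ['black', 'I', 'of', 'was'] (min_width=14, slack=1)
Line 4: ['high'] (min_width=4, slack=11)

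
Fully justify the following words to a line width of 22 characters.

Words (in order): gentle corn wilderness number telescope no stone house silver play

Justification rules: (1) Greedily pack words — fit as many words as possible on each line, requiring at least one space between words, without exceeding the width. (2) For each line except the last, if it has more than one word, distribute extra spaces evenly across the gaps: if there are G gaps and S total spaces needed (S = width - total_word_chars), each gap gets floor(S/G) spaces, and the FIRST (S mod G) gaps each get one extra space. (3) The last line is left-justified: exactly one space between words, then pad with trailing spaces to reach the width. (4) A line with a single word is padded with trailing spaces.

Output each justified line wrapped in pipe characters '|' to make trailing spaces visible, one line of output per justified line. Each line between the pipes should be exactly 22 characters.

Answer: |gentle corn wilderness|
|number   telescope  no|
|stone   house   silver|
|play                  |

Derivation:
Line 1: ['gentle', 'corn', 'wilderness'] (min_width=22, slack=0)
Line 2: ['number', 'telescope', 'no'] (min_width=19, slack=3)
Line 3: ['stone', 'house', 'silver'] (min_width=18, slack=4)
Line 4: ['play'] (min_width=4, slack=18)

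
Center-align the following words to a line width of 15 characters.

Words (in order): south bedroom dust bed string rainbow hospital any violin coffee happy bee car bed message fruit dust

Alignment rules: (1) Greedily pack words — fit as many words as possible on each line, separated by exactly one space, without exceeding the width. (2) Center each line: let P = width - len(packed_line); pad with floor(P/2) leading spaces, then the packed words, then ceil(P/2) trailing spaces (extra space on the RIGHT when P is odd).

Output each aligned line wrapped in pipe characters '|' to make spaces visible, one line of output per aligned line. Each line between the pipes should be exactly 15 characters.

Line 1: ['south', 'bedroom'] (min_width=13, slack=2)
Line 2: ['dust', 'bed', 'string'] (min_width=15, slack=0)
Line 3: ['rainbow'] (min_width=7, slack=8)
Line 4: ['hospital', 'any'] (min_width=12, slack=3)
Line 5: ['violin', 'coffee'] (min_width=13, slack=2)
Line 6: ['happy', 'bee', 'car'] (min_width=13, slack=2)
Line 7: ['bed', 'message'] (min_width=11, slack=4)
Line 8: ['fruit', 'dust'] (min_width=10, slack=5)

Answer: | south bedroom |
|dust bed string|
|    rainbow    |
| hospital any  |
| violin coffee |
| happy bee car |
|  bed message  |
|  fruit dust   |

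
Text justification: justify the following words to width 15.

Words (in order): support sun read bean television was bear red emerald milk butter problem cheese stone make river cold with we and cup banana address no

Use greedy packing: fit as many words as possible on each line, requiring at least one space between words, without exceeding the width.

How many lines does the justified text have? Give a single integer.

Answer: 11

Derivation:
Line 1: ['support', 'sun'] (min_width=11, slack=4)
Line 2: ['read', 'bean'] (min_width=9, slack=6)
Line 3: ['television', 'was'] (min_width=14, slack=1)
Line 4: ['bear', 'red'] (min_width=8, slack=7)
Line 5: ['emerald', 'milk'] (min_width=12, slack=3)
Line 6: ['butter', 'problem'] (min_width=14, slack=1)
Line 7: ['cheese', 'stone'] (min_width=12, slack=3)
Line 8: ['make', 'river', 'cold'] (min_width=15, slack=0)
Line 9: ['with', 'we', 'and', 'cup'] (min_width=15, slack=0)
Line 10: ['banana', 'address'] (min_width=14, slack=1)
Line 11: ['no'] (min_width=2, slack=13)
Total lines: 11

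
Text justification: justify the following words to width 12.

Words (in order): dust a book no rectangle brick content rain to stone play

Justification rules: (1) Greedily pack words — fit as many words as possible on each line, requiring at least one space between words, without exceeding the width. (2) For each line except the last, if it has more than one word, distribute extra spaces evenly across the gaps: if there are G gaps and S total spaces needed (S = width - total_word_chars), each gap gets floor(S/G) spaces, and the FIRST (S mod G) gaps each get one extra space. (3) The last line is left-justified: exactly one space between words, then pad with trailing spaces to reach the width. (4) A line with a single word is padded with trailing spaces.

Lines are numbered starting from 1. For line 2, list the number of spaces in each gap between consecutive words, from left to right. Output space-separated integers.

Answer: 1

Derivation:
Line 1: ['dust', 'a', 'book'] (min_width=11, slack=1)
Line 2: ['no', 'rectangle'] (min_width=12, slack=0)
Line 3: ['brick'] (min_width=5, slack=7)
Line 4: ['content', 'rain'] (min_width=12, slack=0)
Line 5: ['to', 'stone'] (min_width=8, slack=4)
Line 6: ['play'] (min_width=4, slack=8)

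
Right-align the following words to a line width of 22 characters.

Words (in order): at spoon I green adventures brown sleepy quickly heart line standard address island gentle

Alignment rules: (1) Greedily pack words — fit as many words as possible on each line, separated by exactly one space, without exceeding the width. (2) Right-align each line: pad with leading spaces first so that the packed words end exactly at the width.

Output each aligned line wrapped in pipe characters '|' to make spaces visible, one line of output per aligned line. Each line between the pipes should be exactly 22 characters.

Answer: |      at spoon I green|
|      adventures brown|
|  sleepy quickly heart|
| line standard address|
|         island gentle|

Derivation:
Line 1: ['at', 'spoon', 'I', 'green'] (min_width=16, slack=6)
Line 2: ['adventures', 'brown'] (min_width=16, slack=6)
Line 3: ['sleepy', 'quickly', 'heart'] (min_width=20, slack=2)
Line 4: ['line', 'standard', 'address'] (min_width=21, slack=1)
Line 5: ['island', 'gentle'] (min_width=13, slack=9)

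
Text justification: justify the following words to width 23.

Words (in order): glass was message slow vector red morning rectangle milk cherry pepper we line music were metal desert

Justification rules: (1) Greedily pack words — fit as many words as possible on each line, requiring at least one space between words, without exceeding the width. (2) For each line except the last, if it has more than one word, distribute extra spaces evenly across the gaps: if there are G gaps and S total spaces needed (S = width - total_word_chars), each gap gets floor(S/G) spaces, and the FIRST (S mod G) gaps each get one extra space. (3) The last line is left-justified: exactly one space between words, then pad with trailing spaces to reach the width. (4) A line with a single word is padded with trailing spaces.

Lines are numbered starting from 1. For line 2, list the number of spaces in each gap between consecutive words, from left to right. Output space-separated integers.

Answer: 4 3

Derivation:
Line 1: ['glass', 'was', 'message', 'slow'] (min_width=22, slack=1)
Line 2: ['vector', 'red', 'morning'] (min_width=18, slack=5)
Line 3: ['rectangle', 'milk', 'cherry'] (min_width=21, slack=2)
Line 4: ['pepper', 'we', 'line', 'music'] (min_width=20, slack=3)
Line 5: ['were', 'metal', 'desert'] (min_width=17, slack=6)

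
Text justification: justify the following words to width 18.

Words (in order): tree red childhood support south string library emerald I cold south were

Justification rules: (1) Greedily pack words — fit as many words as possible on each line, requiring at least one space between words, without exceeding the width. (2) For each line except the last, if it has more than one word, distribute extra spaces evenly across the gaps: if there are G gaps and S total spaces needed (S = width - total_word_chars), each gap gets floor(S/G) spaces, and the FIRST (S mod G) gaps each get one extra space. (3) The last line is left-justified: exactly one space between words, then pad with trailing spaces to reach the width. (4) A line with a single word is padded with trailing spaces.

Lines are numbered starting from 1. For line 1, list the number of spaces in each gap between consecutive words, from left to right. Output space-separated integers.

Answer: 1 1

Derivation:
Line 1: ['tree', 'red', 'childhood'] (min_width=18, slack=0)
Line 2: ['support', 'south'] (min_width=13, slack=5)
Line 3: ['string', 'library'] (min_width=14, slack=4)
Line 4: ['emerald', 'I', 'cold'] (min_width=14, slack=4)
Line 5: ['south', 'were'] (min_width=10, slack=8)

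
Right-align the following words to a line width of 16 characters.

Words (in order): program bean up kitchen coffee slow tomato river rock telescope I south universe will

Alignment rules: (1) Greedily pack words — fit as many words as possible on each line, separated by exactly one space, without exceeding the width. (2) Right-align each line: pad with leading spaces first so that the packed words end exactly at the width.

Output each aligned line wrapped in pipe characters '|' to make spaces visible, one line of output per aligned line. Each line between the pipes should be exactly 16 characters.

Line 1: ['program', 'bean', 'up'] (min_width=15, slack=1)
Line 2: ['kitchen', 'coffee'] (min_width=14, slack=2)
Line 3: ['slow', 'tomato'] (min_width=11, slack=5)
Line 4: ['river', 'rock'] (min_width=10, slack=6)
Line 5: ['telescope', 'I'] (min_width=11, slack=5)
Line 6: ['south', 'universe'] (min_width=14, slack=2)
Line 7: ['will'] (min_width=4, slack=12)

Answer: | program bean up|
|  kitchen coffee|
|     slow tomato|
|      river rock|
|     telescope I|
|  south universe|
|            will|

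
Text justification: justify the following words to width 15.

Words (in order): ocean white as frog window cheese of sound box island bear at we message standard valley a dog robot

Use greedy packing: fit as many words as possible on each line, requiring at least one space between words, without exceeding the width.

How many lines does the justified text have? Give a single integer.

Line 1: ['ocean', 'white', 'as'] (min_width=14, slack=1)
Line 2: ['frog', 'window'] (min_width=11, slack=4)
Line 3: ['cheese', 'of', 'sound'] (min_width=15, slack=0)
Line 4: ['box', 'island', 'bear'] (min_width=15, slack=0)
Line 5: ['at', 'we', 'message'] (min_width=13, slack=2)
Line 6: ['standard', 'valley'] (min_width=15, slack=0)
Line 7: ['a', 'dog', 'robot'] (min_width=11, slack=4)
Total lines: 7

Answer: 7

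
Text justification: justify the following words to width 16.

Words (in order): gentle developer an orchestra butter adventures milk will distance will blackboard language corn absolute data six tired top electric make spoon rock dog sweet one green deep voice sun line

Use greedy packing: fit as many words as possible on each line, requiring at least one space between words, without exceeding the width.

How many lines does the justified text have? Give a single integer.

Answer: 14

Derivation:
Line 1: ['gentle', 'developer'] (min_width=16, slack=0)
Line 2: ['an', 'orchestra'] (min_width=12, slack=4)
Line 3: ['butter'] (min_width=6, slack=10)
Line 4: ['adventures', 'milk'] (min_width=15, slack=1)
Line 5: ['will', 'distance'] (min_width=13, slack=3)
Line 6: ['will', 'blackboard'] (min_width=15, slack=1)
Line 7: ['language', 'corn'] (min_width=13, slack=3)
Line 8: ['absolute', 'data'] (min_width=13, slack=3)
Line 9: ['six', 'tired', 'top'] (min_width=13, slack=3)
Line 10: ['electric', 'make'] (min_width=13, slack=3)
Line 11: ['spoon', 'rock', 'dog'] (min_width=14, slack=2)
Line 12: ['sweet', 'one', 'green'] (min_width=15, slack=1)
Line 13: ['deep', 'voice', 'sun'] (min_width=14, slack=2)
Line 14: ['line'] (min_width=4, slack=12)
Total lines: 14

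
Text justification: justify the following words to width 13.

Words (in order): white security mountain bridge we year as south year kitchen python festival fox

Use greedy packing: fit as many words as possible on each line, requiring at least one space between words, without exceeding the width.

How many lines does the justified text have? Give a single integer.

Line 1: ['white'] (min_width=5, slack=8)
Line 2: ['security'] (min_width=8, slack=5)
Line 3: ['mountain'] (min_width=8, slack=5)
Line 4: ['bridge', 'we'] (min_width=9, slack=4)
Line 5: ['year', 'as', 'south'] (min_width=13, slack=0)
Line 6: ['year', 'kitchen'] (min_width=12, slack=1)
Line 7: ['python'] (min_width=6, slack=7)
Line 8: ['festival', 'fox'] (min_width=12, slack=1)
Total lines: 8

Answer: 8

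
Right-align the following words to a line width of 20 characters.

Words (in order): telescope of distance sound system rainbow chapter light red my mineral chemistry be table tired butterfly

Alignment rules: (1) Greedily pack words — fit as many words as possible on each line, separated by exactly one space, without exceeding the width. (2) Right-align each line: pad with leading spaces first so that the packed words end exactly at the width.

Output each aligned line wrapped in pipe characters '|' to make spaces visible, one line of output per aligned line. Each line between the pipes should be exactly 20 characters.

Answer: |        telescope of|
|      distance sound|
|      system rainbow|
|chapter light red my|
|mineral chemistry be|
|         table tired|
|           butterfly|

Derivation:
Line 1: ['telescope', 'of'] (min_width=12, slack=8)
Line 2: ['distance', 'sound'] (min_width=14, slack=6)
Line 3: ['system', 'rainbow'] (min_width=14, slack=6)
Line 4: ['chapter', 'light', 'red', 'my'] (min_width=20, slack=0)
Line 5: ['mineral', 'chemistry', 'be'] (min_width=20, slack=0)
Line 6: ['table', 'tired'] (min_width=11, slack=9)
Line 7: ['butterfly'] (min_width=9, slack=11)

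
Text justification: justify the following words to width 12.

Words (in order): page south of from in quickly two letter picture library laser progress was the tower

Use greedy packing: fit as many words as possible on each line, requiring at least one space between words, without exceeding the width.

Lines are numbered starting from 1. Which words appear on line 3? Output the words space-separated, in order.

Line 1: ['page', 'south'] (min_width=10, slack=2)
Line 2: ['of', 'from', 'in'] (min_width=10, slack=2)
Line 3: ['quickly', 'two'] (min_width=11, slack=1)
Line 4: ['letter'] (min_width=6, slack=6)
Line 5: ['picture'] (min_width=7, slack=5)
Line 6: ['library'] (min_width=7, slack=5)
Line 7: ['laser'] (min_width=5, slack=7)
Line 8: ['progress', 'was'] (min_width=12, slack=0)
Line 9: ['the', 'tower'] (min_width=9, slack=3)

Answer: quickly two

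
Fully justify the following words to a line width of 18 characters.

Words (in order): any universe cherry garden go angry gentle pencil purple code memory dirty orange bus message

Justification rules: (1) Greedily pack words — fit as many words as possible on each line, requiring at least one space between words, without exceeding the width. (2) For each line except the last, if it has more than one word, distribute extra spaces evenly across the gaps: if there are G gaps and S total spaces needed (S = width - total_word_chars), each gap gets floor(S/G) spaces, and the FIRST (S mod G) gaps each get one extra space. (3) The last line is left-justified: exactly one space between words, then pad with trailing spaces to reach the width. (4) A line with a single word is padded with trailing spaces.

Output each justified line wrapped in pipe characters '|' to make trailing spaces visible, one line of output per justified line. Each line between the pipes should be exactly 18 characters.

Answer: |any       universe|
|cherry  garden  go|
|angry       gentle|
|pencil purple code|
|memory       dirty|
|orange bus message|

Derivation:
Line 1: ['any', 'universe'] (min_width=12, slack=6)
Line 2: ['cherry', 'garden', 'go'] (min_width=16, slack=2)
Line 3: ['angry', 'gentle'] (min_width=12, slack=6)
Line 4: ['pencil', 'purple', 'code'] (min_width=18, slack=0)
Line 5: ['memory', 'dirty'] (min_width=12, slack=6)
Line 6: ['orange', 'bus', 'message'] (min_width=18, slack=0)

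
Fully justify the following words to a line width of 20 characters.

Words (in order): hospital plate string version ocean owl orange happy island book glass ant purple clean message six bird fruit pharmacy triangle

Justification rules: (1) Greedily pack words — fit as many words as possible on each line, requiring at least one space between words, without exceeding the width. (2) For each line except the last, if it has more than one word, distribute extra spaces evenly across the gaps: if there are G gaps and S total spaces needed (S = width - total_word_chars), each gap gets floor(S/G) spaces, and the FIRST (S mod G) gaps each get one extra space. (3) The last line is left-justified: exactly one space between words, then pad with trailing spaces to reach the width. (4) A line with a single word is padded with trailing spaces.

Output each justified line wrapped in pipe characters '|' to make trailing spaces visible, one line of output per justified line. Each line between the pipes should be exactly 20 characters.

Answer: |hospital       plate|
|string version ocean|
|owl   orange   happy|
|island   book  glass|
|ant   purple   clean|
|message   six   bird|
|fruit       pharmacy|
|triangle            |

Derivation:
Line 1: ['hospital', 'plate'] (min_width=14, slack=6)
Line 2: ['string', 'version', 'ocean'] (min_width=20, slack=0)
Line 3: ['owl', 'orange', 'happy'] (min_width=16, slack=4)
Line 4: ['island', 'book', 'glass'] (min_width=17, slack=3)
Line 5: ['ant', 'purple', 'clean'] (min_width=16, slack=4)
Line 6: ['message', 'six', 'bird'] (min_width=16, slack=4)
Line 7: ['fruit', 'pharmacy'] (min_width=14, slack=6)
Line 8: ['triangle'] (min_width=8, slack=12)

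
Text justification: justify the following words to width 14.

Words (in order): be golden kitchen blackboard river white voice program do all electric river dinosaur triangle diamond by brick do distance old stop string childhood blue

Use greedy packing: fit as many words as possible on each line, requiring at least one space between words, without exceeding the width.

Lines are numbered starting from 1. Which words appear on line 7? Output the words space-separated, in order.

Line 1: ['be', 'golden'] (min_width=9, slack=5)
Line 2: ['kitchen'] (min_width=7, slack=7)
Line 3: ['blackboard'] (min_width=10, slack=4)
Line 4: ['river', 'white'] (min_width=11, slack=3)
Line 5: ['voice', 'program'] (min_width=13, slack=1)
Line 6: ['do', 'all'] (min_width=6, slack=8)
Line 7: ['electric', 'river'] (min_width=14, slack=0)
Line 8: ['dinosaur'] (min_width=8, slack=6)
Line 9: ['triangle'] (min_width=8, slack=6)
Line 10: ['diamond', 'by'] (min_width=10, slack=4)
Line 11: ['brick', 'do'] (min_width=8, slack=6)
Line 12: ['distance', 'old'] (min_width=12, slack=2)
Line 13: ['stop', 'string'] (min_width=11, slack=3)
Line 14: ['childhood', 'blue'] (min_width=14, slack=0)

Answer: electric river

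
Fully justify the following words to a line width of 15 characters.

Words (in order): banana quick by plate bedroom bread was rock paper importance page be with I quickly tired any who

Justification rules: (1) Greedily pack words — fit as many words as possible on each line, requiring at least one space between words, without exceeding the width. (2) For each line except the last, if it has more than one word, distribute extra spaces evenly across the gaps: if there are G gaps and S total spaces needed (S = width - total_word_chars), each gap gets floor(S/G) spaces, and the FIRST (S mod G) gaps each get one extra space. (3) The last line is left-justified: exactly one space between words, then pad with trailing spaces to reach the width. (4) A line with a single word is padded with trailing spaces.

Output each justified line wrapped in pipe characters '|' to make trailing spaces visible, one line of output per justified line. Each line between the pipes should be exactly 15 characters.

Line 1: ['banana', 'quick', 'by'] (min_width=15, slack=0)
Line 2: ['plate', 'bedroom'] (min_width=13, slack=2)
Line 3: ['bread', 'was', 'rock'] (min_width=14, slack=1)
Line 4: ['paper'] (min_width=5, slack=10)
Line 5: ['importance', 'page'] (min_width=15, slack=0)
Line 6: ['be', 'with', 'I'] (min_width=9, slack=6)
Line 7: ['quickly', 'tired'] (min_width=13, slack=2)
Line 8: ['any', 'who'] (min_width=7, slack=8)

Answer: |banana quick by|
|plate   bedroom|
|bread  was rock|
|paper          |
|importance page|
|be    with    I|
|quickly   tired|
|any who        |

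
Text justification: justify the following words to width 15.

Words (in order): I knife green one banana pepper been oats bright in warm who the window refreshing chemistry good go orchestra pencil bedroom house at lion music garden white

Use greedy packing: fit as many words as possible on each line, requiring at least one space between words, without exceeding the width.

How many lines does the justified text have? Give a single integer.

Line 1: ['I', 'knife', 'green'] (min_width=13, slack=2)
Line 2: ['one', 'banana'] (min_width=10, slack=5)
Line 3: ['pepper', 'been'] (min_width=11, slack=4)
Line 4: ['oats', 'bright', 'in'] (min_width=14, slack=1)
Line 5: ['warm', 'who', 'the'] (min_width=12, slack=3)
Line 6: ['window'] (min_width=6, slack=9)
Line 7: ['refreshing'] (min_width=10, slack=5)
Line 8: ['chemistry', 'good'] (min_width=14, slack=1)
Line 9: ['go', 'orchestra'] (min_width=12, slack=3)
Line 10: ['pencil', 'bedroom'] (min_width=14, slack=1)
Line 11: ['house', 'at', 'lion'] (min_width=13, slack=2)
Line 12: ['music', 'garden'] (min_width=12, slack=3)
Line 13: ['white'] (min_width=5, slack=10)
Total lines: 13

Answer: 13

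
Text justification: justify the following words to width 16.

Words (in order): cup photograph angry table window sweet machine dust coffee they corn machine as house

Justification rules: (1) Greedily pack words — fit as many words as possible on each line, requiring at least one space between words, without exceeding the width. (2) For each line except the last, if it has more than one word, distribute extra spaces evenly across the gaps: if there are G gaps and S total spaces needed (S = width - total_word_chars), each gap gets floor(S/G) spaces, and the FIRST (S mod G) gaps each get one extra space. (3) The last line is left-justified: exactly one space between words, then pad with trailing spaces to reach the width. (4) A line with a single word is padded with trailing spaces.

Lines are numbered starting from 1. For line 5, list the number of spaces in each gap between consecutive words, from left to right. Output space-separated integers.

Line 1: ['cup', 'photograph'] (min_width=14, slack=2)
Line 2: ['angry', 'table'] (min_width=11, slack=5)
Line 3: ['window', 'sweet'] (min_width=12, slack=4)
Line 4: ['machine', 'dust'] (min_width=12, slack=4)
Line 5: ['coffee', 'they', 'corn'] (min_width=16, slack=0)
Line 6: ['machine', 'as', 'house'] (min_width=16, slack=0)

Answer: 1 1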